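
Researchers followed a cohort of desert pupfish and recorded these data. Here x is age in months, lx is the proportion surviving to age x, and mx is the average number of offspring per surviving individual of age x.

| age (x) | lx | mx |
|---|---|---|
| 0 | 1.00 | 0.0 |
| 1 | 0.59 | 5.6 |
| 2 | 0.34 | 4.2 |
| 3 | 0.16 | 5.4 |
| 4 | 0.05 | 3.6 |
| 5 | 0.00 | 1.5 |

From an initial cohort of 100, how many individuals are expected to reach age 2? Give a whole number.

Expected survivors = N0 · l_2 = 100 × 0.34 = 34 → 34

34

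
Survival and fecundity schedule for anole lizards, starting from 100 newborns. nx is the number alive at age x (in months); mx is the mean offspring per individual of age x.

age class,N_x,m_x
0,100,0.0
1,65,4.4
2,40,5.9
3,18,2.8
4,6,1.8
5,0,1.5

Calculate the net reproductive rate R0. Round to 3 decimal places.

lx = nx/n0 = nx/100: 1, 0.65, 0.4, 0.18, 0.06, 0
lx·mx by age: 0, 2.86, 2.36, 0.504, 0.108, 0
R0 = Σ lx·mx = 5.832 → 5.832

5.832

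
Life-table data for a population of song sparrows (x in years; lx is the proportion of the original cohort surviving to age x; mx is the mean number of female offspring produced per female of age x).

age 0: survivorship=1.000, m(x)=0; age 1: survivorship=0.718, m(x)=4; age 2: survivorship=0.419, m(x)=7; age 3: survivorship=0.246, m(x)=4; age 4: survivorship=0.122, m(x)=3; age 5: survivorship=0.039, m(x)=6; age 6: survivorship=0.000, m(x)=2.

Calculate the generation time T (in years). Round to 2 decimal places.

lx·mx: 0, 2.872, 2.933, 0.984, 0.366, 0.234, 0 → R0 = 7.389
x·lx·mx: 0, 2.872, 5.866, 2.952, 1.464, 1.17, 0 → Σ = 14.324
T = 14.324 / 7.389 = 1.938557… → 1.94

1.94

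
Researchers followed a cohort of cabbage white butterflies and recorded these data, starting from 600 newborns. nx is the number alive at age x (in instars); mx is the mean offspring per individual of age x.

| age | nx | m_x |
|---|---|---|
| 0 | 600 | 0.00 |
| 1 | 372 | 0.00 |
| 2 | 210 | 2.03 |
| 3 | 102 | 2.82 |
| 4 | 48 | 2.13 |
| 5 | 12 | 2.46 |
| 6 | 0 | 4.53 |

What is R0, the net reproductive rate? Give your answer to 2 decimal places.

1.41

lx = nx/n0 = nx/600: 1, 0.62, 0.35, 0.17, 0.08, 0.02, 0
lx·mx by age: 0, 0, 0.7105, 0.4794, 0.1704, 0.0492, 0
R0 = Σ lx·mx = 1.4095 → 1.41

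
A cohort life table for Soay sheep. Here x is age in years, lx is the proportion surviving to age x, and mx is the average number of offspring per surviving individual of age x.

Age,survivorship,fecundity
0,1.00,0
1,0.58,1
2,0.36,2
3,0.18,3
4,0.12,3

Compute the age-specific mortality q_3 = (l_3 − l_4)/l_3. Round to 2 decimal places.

q_3 = (l_3 − l_4) / l_3 = (0.18 − 0.12) / 0.18
     = 0.06 / 0.18 = 0.333333… → 0.33

0.33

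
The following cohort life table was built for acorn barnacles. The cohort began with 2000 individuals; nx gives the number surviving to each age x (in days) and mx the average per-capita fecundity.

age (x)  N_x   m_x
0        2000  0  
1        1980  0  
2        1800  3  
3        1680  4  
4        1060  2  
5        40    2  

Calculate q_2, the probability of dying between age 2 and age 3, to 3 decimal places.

0.067

lx = nx/n0 = nx/2000: 1, 0.99, 0.9, 0.84, 0.53, 0.02
q_2 = (l_2 − l_3) / l_2 = (0.9 − 0.84) / 0.9
     = 0.06 / 0.9 = 0.066667… → 0.067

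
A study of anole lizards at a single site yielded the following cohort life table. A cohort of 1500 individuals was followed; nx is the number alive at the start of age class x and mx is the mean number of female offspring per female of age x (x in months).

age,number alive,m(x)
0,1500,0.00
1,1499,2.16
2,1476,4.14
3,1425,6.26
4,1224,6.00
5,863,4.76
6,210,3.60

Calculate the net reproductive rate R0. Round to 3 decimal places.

20.318

lx = nx/n0 = nx/1500: 1, 0.99933…, 0.984, 0.95, 0.816, 0.57533…, 0.14
lx·mx by age: 0, 2.15856…, 4.07376, 5.947, 4.896, 2.738587…, 0.504
R0 = Σ lx·mx = 20.317907… → 20.318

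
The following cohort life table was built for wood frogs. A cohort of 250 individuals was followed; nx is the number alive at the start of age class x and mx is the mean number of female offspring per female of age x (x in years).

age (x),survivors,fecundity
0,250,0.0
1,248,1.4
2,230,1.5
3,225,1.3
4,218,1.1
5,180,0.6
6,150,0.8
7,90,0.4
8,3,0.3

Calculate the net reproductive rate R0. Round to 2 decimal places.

5.96

lx = nx/n0 = nx/250: 1, 0.992, 0.92, 0.9, 0.872, 0.72, 0.6, 0.36, 0.012
lx·mx by age: 0, 1.3888, 1.38, 1.17, 0.9592, 0.432, 0.48, 0.144, 0.0036
R0 = Σ lx·mx = 5.9576 → 5.96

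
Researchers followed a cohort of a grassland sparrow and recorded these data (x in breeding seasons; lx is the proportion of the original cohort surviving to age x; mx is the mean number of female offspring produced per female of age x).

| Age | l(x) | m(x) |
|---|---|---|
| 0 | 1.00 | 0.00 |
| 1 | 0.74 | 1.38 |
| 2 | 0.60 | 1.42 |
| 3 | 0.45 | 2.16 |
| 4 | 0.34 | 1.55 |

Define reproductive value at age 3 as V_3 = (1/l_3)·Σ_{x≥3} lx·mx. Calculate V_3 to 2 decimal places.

lx·mx for x ≥ 3: 0.972, 0.527 → sum = 1.499
V_3 = 1.499 / l_3 = 1.499 / 0.45 = 3.331111… → 3.33

3.33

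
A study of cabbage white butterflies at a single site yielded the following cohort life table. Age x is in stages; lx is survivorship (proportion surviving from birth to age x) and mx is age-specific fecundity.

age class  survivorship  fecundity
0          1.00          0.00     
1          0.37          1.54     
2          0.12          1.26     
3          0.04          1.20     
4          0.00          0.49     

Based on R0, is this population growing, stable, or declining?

declining

R0 = Σ lx·mx = 0 + 0.5698 + 0.1512 + 0.048 + 0 = 0.769
R0 < 1, so the population is declining.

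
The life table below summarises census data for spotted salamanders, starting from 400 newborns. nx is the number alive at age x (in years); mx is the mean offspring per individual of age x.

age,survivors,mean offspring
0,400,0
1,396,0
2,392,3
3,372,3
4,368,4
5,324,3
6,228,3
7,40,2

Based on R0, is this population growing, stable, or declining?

lx = nx/n0 = nx/400: 1, 0.99, 0.98, 0.93, 0.92, 0.81, 0.57, 0.1
R0 = Σ lx·mx = 0 + 0 + 2.94 + 2.79 + 3.68 + 2.43 + 1.71 + 0.2 = 13.75
R0 > 1, so the population is growing.

growing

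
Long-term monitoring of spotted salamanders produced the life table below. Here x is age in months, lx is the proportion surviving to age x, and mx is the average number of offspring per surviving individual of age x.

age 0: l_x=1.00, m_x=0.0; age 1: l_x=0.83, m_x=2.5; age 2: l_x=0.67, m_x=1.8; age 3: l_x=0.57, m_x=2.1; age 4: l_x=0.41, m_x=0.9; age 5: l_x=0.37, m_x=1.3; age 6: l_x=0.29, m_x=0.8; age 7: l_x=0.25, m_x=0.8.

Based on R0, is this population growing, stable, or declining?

R0 = Σ lx·mx = 0 + 2.075 + 1.206 + 1.197 + 0.369 + 0.481 + 0.232 + 0.2 = 5.76
R0 > 1, so the population is growing.

growing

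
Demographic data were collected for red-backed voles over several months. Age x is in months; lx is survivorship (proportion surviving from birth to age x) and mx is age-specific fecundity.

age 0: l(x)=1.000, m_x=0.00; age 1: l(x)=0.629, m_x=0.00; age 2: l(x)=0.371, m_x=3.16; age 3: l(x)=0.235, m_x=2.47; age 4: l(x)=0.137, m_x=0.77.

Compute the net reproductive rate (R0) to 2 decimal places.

lx·mx by age: 0, 0, 1.17236, 0.58045, 0.10549
R0 = Σ lx·mx = 1.8583 → 1.86

1.86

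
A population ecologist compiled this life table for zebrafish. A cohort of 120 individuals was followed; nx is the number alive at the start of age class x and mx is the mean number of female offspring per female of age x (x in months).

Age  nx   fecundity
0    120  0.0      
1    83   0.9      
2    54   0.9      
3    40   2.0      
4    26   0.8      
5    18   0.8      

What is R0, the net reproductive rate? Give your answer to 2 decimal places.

lx = nx/n0 = nx/120: 1, 0.69167…, 0.45, 0.33333…, 0.21667…, 0.15
lx·mx by age: 0, 0.6225…, 0.405, 0.666667…, 0.173333…, 0.12
R0 = Σ lx·mx = 1.9875… → 1.99

1.99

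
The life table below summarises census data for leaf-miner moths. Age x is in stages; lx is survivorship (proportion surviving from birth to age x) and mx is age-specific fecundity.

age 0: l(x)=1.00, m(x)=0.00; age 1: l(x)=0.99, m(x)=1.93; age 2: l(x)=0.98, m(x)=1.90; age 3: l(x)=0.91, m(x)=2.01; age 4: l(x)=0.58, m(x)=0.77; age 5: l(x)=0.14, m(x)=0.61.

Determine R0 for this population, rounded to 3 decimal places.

lx·mx by age: 0, 1.9107, 1.862, 1.8291, 0.4466, 0.0854
R0 = Σ lx·mx = 6.1338 → 6.134

6.134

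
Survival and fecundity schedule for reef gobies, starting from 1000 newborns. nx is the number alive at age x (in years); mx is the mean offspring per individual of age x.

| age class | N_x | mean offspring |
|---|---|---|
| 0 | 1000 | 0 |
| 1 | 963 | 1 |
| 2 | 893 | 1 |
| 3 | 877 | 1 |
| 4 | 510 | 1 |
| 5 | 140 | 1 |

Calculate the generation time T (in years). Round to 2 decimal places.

lx = nx/n0 = nx/1000: 1, 0.963, 0.893, 0.877, 0.51, 0.14
lx·mx: 0, 0.963, 0.893, 0.877, 0.51, 0.14 → R0 = 3.383
x·lx·mx: 0, 0.963, 1.786, 2.631, 2.04, 0.7 → Σ = 8.12
T = 8.12 / 3.383 = 2.400236… → 2.40

2.40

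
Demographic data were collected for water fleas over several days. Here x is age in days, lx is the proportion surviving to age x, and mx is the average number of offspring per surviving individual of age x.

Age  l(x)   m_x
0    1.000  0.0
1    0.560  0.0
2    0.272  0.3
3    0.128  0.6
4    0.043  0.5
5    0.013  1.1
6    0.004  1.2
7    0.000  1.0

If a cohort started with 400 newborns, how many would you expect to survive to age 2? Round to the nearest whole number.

Expected survivors = N0 · l_2 = 400 × 0.272 = 108.8 → 109

109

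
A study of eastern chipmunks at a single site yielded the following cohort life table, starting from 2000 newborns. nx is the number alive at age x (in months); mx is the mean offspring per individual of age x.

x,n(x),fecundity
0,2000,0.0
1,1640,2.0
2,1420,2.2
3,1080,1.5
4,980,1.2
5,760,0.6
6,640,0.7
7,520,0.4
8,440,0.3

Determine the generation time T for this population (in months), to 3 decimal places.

2.544

lx = nx/n0 = nx/2000: 1, 0.82, 0.71, 0.54, 0.49, 0.38, 0.32, 0.26, 0.22
lx·mx: 0, 1.64, 1.562, 0.81, 0.588, 0.228, 0.224, 0.104, 0.066 → R0 = 5.222
x·lx·mx: 0, 1.64, 3.124, 2.43, 2.352, 1.14, 1.344, 0.728, 0.528 → Σ = 13.286
T = 13.286 / 5.222 = 2.544236… → 2.544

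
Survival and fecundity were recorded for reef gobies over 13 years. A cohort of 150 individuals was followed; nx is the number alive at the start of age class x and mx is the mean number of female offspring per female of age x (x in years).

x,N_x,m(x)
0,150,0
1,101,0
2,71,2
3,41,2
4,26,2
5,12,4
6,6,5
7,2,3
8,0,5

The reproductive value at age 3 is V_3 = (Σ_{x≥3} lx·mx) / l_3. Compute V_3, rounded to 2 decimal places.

lx = nx/n0 = nx/150: 1, 0.67333…, 0.47333…, 0.27333…, 0.17333…, 0.08, 0.04, 0.01333…, 0
lx·mx for x ≥ 3: 0.546667…, 0.346667…, 0.32, 0.2, 0.04…, 0 → sum = 1.453333…
V_3 = 1.453333… / l_3 = 1.453333… / 0.273333… = 5.317073… → 5.32

5.32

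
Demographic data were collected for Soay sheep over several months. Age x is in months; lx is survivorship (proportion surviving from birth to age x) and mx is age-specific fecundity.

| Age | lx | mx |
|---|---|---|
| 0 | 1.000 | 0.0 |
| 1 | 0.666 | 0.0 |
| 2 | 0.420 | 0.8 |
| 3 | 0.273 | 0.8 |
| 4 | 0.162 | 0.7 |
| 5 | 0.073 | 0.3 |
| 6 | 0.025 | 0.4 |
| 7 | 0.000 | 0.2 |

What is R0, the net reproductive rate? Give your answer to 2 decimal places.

lx·mx by age: 0, 0, 0.336, 0.2184, 0.1134, 0.0219, 0.01, 0
R0 = Σ lx·mx = 0.6997 → 0.70

0.70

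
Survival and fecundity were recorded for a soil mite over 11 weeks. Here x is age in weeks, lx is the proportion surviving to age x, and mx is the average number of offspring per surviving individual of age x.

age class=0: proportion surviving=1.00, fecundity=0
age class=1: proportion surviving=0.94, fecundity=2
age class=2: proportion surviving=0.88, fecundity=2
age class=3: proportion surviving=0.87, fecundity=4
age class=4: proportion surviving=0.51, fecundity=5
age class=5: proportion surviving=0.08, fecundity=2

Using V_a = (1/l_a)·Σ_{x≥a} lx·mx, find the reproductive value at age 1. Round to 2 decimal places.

10.46

lx·mx for x ≥ 1: 1.88, 1.76, 3.48, 2.55, 0.16 → sum = 9.83
V_1 = 9.83 / l_1 = 9.83 / 0.94 = 10.457447… → 10.46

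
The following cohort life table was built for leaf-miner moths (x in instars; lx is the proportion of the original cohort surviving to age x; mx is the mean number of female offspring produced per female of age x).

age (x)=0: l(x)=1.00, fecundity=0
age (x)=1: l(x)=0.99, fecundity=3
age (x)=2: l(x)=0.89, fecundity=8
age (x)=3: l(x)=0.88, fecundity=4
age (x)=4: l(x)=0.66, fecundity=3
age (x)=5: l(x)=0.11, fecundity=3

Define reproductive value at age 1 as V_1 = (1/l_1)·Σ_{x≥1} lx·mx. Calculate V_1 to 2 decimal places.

16.08

lx·mx for x ≥ 1: 2.97, 7.12, 3.52, 1.98, 0.33 → sum = 15.92
V_1 = 15.92 / l_1 = 15.92 / 0.99 = 16.080808… → 16.08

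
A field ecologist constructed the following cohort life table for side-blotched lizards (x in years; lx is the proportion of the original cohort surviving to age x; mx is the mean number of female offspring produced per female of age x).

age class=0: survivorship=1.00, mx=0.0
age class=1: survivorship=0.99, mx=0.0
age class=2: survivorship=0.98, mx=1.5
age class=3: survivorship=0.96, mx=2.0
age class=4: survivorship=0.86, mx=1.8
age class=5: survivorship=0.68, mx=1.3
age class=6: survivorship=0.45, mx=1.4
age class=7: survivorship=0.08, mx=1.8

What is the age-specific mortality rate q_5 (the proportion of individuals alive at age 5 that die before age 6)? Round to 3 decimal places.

q_5 = (l_5 − l_6) / l_5 = (0.68 − 0.45) / 0.68
     = 0.23 / 0.68 = 0.338235… → 0.338

0.338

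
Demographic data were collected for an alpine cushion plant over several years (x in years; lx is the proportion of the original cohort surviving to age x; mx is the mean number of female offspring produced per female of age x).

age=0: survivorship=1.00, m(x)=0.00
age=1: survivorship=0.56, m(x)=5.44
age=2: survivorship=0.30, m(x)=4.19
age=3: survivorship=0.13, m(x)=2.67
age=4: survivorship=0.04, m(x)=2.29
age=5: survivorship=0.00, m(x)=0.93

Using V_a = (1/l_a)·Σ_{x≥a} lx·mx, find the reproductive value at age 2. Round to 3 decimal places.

5.652

lx·mx for x ≥ 2: 1.257, 0.3471, 0.0916, 0 → sum = 1.6957
V_2 = 1.6957 / l_2 = 1.6957 / 0.3 = 5.652333… → 5.652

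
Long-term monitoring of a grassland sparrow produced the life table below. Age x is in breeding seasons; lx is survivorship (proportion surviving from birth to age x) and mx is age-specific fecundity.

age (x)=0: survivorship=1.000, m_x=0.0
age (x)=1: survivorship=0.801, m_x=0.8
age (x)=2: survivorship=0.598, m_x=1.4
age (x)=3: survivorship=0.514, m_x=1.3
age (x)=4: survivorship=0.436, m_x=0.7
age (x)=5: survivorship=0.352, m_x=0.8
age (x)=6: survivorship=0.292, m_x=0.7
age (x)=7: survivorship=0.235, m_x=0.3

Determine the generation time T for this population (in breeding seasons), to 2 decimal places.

lx·mx: 0, 0.6408, 0.8372, 0.6682, 0.3052, 0.2816, 0.2044, 0.0705 → R0 = 3.0079
x·lx·mx: 0, 0.6408, 1.6744, 2.0046, 1.2208, 1.408, 1.2264, 0.4935 → Σ = 8.6685
T = 8.6685 / 3.0079 = 2.881911… → 2.88

2.88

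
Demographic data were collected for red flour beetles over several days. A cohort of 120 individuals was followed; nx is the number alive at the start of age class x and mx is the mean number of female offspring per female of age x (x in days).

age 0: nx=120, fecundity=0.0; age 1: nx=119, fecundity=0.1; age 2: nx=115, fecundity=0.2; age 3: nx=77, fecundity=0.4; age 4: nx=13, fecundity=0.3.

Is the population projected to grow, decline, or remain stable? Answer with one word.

declining

lx = nx/n0 = nx/120: 1, 0.99167…, 0.95833…, 0.64167…, 0.10833…
R0 = Σ lx·mx = 0 + 0.099167… + 0.191667… + 0.256667… + 0.0325… = 0.58…
R0 < 1, so the population is declining.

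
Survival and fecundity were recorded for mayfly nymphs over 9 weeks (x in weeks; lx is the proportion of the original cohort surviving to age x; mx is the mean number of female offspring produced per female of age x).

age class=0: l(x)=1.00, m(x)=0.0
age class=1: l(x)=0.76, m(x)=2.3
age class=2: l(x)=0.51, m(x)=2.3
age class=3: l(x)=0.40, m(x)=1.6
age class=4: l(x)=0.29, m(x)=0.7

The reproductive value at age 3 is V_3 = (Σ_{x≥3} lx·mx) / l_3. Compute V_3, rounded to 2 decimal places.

2.11

lx·mx for x ≥ 3: 0.64, 0.203 → sum = 0.843
V_3 = 0.843 / l_3 = 0.843 / 0.4 = 2.1075 → 2.11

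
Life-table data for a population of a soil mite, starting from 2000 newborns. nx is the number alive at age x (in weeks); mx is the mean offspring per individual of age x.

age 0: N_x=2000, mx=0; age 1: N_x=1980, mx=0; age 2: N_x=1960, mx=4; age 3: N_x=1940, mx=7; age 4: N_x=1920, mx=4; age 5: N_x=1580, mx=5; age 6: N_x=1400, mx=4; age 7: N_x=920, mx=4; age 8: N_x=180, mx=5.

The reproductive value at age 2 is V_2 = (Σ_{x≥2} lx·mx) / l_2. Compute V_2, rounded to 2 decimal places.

lx = nx/n0 = nx/2000: 1, 0.99, 0.98, 0.97, 0.96, 0.79, 0.7, 0.46, 0.09
lx·mx for x ≥ 2: 3.92, 6.79, 3.84, 3.95, 2.8, 1.84, 0.45 → sum = 23.59
V_2 = 23.59 / l_2 = 23.59 / 0.98 = 24.071429… → 24.07

24.07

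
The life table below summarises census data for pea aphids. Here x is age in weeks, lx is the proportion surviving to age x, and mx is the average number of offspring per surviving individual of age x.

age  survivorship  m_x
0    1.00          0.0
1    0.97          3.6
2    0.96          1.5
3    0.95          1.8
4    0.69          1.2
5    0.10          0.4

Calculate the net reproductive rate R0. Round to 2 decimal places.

7.51

lx·mx by age: 0, 3.492, 1.44, 1.71, 0.828, 0.04
R0 = Σ lx·mx = 7.51 → 7.51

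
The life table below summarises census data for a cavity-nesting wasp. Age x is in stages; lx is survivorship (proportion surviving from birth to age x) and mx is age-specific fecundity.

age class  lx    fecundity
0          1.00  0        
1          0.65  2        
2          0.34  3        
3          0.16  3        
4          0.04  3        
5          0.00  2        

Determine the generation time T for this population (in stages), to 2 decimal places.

lx·mx: 0, 1.3, 1.02, 0.48, 0.12, 0 → R0 = 2.92
x·lx·mx: 0, 1.3, 2.04, 1.44, 0.48, 0 → Σ = 5.26
T = 5.26 / 2.92 = 1.80137… → 1.80

1.80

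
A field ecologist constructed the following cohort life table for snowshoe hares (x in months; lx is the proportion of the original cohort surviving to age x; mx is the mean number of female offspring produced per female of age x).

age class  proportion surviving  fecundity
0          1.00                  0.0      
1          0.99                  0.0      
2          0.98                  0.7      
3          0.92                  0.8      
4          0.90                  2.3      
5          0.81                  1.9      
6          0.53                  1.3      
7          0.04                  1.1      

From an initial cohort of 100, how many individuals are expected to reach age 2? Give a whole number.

Expected survivors = N0 · l_2 = 100 × 0.98 = 98 → 98

98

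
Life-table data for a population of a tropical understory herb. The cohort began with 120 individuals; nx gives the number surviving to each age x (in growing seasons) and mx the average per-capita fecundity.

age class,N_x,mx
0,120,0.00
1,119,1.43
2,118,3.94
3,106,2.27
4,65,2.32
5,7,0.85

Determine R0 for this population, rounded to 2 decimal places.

8.60

lx = nx/n0 = nx/120: 1, 0.99167…, 0.98333…, 0.88333…, 0.54167…, 0.05833…
lx·mx by age: 0, 1.418083…, 3.874333…, 2.005167…, 1.256667…, 0.049583…
R0 = Σ lx·mx = 8.603833… → 8.60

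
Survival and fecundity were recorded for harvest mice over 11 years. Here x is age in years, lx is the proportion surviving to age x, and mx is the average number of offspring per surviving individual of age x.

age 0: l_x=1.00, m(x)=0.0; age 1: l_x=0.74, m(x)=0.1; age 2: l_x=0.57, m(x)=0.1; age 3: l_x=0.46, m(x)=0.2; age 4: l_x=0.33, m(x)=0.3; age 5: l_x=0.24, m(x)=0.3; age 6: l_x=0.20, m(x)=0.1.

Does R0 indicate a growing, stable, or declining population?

R0 = Σ lx·mx = 0 + 0.074 + 0.057 + 0.092 + 0.099 + 0.072 + 0.02 = 0.414
R0 < 1, so the population is declining.

declining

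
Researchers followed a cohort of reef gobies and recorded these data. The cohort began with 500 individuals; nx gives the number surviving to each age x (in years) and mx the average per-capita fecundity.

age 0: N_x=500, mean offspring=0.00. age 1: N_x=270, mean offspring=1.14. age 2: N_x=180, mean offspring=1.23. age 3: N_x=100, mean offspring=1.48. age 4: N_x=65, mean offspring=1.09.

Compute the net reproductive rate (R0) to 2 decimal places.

1.50

lx = nx/n0 = nx/500: 1, 0.54, 0.36, 0.2, 0.13
lx·mx by age: 0, 0.6156, 0.4428, 0.296, 0.1417
R0 = Σ lx·mx = 1.4961 → 1.50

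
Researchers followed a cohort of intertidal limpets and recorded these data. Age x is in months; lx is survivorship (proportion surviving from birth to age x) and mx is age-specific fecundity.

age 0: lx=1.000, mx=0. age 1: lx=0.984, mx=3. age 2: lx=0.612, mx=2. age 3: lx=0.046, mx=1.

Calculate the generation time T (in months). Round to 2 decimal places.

1.31

lx·mx: 0, 2.952, 1.224, 0.046 → R0 = 4.222
x·lx·mx: 0, 2.952, 2.448, 0.138 → Σ = 5.538
T = 5.538 / 4.222 = 1.311701… → 1.31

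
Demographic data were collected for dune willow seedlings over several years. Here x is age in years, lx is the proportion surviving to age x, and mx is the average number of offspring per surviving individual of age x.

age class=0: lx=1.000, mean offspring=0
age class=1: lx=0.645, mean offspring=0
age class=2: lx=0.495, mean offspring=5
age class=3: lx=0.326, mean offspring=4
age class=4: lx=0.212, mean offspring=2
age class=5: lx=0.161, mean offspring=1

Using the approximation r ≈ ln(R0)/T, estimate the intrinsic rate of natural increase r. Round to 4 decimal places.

R0 = Σ lx·mx = 0 + 0 + 2.475 + 1.304 + 0.424 + 0.161 = 4.364
Σ x·lx·mx = 11.363; T = 11.363/4.364 = 2.6038…
r ≈ ln(R0)/T = ln(4.364)/2.6038… = 0.56586… → 0.5659

0.5659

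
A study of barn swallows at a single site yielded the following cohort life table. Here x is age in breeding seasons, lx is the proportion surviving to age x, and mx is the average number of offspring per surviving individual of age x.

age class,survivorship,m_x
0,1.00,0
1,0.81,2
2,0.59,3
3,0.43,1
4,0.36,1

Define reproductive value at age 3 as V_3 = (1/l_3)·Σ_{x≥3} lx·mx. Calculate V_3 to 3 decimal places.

lx·mx for x ≥ 3: 0.43, 0.36 → sum = 0.79
V_3 = 0.79 / l_3 = 0.79 / 0.43 = 1.837209… → 1.837

1.837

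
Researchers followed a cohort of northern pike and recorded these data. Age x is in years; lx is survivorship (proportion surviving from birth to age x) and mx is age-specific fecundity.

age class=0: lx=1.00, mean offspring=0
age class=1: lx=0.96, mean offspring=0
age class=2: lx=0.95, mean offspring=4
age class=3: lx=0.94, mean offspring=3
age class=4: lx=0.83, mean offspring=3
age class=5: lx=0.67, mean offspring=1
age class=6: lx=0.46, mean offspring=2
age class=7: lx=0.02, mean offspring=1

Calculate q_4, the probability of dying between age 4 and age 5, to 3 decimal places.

0.193

q_4 = (l_4 − l_5) / l_4 = (0.83 − 0.67) / 0.83
     = 0.16 / 0.83 = 0.192771… → 0.193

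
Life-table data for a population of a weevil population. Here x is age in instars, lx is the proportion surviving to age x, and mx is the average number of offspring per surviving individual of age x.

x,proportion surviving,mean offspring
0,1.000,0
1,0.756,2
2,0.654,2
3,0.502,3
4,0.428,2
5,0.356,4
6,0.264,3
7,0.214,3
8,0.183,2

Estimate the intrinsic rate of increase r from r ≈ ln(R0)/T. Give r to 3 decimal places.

0.571

R0 = Σ lx·mx = 0 + 1.512 + 1.308 + 1.506 + 0.856 + 1.424 + 0.792 + 0.642 + 0.366 = 8.406
Σ x·lx·mx = 31.364; T = 31.364/8.406 = 3.73114…
r ≈ ln(R0)/T = ln(8.406)/3.73114… = 0.57059… → 0.571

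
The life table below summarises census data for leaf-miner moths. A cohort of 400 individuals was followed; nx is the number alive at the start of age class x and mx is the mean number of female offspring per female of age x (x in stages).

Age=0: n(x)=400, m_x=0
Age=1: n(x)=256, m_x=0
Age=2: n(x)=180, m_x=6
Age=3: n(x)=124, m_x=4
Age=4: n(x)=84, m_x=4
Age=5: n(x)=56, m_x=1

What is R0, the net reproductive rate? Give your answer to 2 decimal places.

lx = nx/n0 = nx/400: 1, 0.64, 0.45, 0.31, 0.21, 0.14
lx·mx by age: 0, 0, 2.7, 1.24, 0.84, 0.14
R0 = Σ lx·mx = 4.92 → 4.92

4.92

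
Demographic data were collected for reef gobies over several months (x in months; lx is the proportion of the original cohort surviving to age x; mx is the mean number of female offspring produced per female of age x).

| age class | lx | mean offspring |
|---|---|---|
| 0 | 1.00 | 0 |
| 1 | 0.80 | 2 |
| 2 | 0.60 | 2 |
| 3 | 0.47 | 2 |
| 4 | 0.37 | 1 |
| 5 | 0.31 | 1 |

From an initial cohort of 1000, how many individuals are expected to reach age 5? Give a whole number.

310

Expected survivors = N0 · l_5 = 1000 × 0.31 = 310 → 310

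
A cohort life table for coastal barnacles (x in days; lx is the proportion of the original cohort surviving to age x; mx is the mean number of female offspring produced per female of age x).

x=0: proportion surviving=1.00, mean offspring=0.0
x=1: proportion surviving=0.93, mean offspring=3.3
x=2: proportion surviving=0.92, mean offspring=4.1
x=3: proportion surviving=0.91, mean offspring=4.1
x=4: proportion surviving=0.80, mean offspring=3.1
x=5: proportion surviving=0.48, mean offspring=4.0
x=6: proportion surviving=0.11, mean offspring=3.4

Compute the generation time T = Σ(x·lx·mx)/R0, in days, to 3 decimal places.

lx·mx: 0, 3.069, 3.772, 3.731, 2.48, 1.92, 0.374 → R0 = 15.346
x·lx·mx: 0, 3.069, 7.544, 11.193, 9.92, 9.6, 2.244 → Σ = 43.57
T = 43.57 / 15.346 = 2.839176… → 2.839

2.839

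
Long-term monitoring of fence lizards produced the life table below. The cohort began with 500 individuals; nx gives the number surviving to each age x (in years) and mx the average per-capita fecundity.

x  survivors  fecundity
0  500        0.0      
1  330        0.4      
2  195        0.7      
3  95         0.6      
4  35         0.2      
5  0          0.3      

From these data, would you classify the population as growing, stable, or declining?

lx = nx/n0 = nx/500: 1, 0.66, 0.39, 0.19, 0.07, 0
R0 = Σ lx·mx = 0 + 0.264 + 0.273 + 0.114 + 0.014 + 0 = 0.665
R0 < 1, so the population is declining.

declining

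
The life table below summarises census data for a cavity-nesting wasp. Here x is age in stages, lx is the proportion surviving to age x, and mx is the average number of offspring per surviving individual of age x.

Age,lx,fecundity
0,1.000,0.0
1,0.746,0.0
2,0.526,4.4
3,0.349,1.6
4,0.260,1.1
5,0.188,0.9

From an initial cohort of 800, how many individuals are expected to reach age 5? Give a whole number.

150

Expected survivors = N0 · l_5 = 800 × 0.188 = 150.4 → 150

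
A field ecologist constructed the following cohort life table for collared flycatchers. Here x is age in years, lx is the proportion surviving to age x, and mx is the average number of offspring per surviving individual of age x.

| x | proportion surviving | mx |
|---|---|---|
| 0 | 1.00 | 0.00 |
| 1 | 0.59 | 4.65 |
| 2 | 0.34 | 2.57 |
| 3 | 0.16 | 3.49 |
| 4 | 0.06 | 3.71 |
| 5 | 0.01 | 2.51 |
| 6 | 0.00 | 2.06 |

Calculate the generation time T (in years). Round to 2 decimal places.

lx·mx: 0, 2.7435, 0.8738, 0.5584, 0.2226, 0.0251, 0 → R0 = 4.4234
x·lx·mx: 0, 2.7435, 1.7476, 1.6752, 0.8904, 0.1255, 0 → Σ = 7.1822
T = 7.1822 / 4.4234 = 1.623683… → 1.62

1.62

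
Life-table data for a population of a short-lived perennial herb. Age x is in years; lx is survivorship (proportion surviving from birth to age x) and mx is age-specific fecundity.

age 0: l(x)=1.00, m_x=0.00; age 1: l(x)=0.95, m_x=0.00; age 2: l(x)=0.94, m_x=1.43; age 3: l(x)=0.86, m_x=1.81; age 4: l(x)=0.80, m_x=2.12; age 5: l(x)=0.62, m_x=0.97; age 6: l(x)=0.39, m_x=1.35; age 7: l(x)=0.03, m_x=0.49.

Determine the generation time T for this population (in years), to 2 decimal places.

3.56

lx·mx: 0, 0, 1.3442, 1.5566, 1.696, 0.6014, 0.5265, 0.0147 → R0 = 5.7394
x·lx·mx: 0, 0, 2.6884, 4.6698, 6.784, 3.007, 3.159, 0.1029 → Σ = 20.4111
T = 20.4111 / 5.7394 = 3.556313… → 3.56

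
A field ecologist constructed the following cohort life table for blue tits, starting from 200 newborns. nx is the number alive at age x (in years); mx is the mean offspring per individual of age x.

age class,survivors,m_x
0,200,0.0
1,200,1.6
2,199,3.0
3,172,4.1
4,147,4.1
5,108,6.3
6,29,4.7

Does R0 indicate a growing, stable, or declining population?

growing

lx = nx/n0 = nx/200: 1, 1, 0.995, 0.86, 0.735, 0.54, 0.145
R0 = Σ lx·mx = 0 + 1.6 + 2.985 + 3.526 + 3.0135 + 3.402 + 0.6815 = 15.208
R0 > 1, so the population is growing.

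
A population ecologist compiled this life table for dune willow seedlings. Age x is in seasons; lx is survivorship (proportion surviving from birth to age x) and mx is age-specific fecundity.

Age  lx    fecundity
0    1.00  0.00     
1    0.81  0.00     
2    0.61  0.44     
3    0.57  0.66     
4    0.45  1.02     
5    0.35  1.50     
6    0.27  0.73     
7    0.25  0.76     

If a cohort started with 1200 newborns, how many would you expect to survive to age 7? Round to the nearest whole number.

Expected survivors = N0 · l_7 = 1200 × 0.25 = 300 → 300

300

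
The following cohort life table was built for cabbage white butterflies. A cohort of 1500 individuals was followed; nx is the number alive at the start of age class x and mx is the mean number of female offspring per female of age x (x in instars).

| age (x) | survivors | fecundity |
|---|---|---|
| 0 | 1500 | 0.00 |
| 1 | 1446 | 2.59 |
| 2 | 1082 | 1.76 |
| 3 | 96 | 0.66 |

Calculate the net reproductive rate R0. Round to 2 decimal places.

lx = nx/n0 = nx/1500: 1, 0.964, 0.72133…, 0.064
lx·mx by age: 0, 2.49676, 1.269547…, 0.04224
R0 = Σ lx·mx = 3.808547… → 3.81

3.81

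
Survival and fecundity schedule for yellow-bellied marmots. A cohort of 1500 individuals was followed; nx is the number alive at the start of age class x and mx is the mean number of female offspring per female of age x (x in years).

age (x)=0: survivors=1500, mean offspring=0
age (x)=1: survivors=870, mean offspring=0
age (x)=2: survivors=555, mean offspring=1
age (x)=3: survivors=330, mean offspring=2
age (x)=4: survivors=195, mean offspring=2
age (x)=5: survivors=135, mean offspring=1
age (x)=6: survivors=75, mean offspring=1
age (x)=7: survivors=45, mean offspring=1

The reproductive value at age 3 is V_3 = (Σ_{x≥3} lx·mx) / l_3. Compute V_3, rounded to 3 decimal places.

3.955

lx = nx/n0 = nx/1500: 1, 0.58, 0.37, 0.22, 0.13, 0.09, 0.05, 0.03
lx·mx for x ≥ 3: 0.44, 0.26, 0.09, 0.05, 0.03 → sum = 0.87
V_3 = 0.87 / l_3 = 0.87 / 0.22 = 3.954545… → 3.955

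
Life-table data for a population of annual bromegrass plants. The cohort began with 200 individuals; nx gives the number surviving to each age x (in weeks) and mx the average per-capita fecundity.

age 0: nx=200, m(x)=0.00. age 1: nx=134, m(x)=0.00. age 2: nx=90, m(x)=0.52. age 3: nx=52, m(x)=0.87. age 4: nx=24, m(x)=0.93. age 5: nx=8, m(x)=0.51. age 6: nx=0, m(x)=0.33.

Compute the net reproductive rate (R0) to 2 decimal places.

lx = nx/n0 = nx/200: 1, 0.67, 0.45, 0.26, 0.12, 0.04, 0
lx·mx by age: 0, 0, 0.234, 0.2262, 0.1116, 0.0204, 0
R0 = Σ lx·mx = 0.5922 → 0.59

0.59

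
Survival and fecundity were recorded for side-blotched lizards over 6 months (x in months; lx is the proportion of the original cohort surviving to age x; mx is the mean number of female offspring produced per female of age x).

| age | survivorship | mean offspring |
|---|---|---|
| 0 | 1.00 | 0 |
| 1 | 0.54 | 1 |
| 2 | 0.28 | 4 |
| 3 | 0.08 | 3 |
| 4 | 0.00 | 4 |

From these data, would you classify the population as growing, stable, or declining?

R0 = Σ lx·mx = 0 + 0.54 + 1.12 + 0.24 + 0 = 1.9
R0 > 1, so the population is growing.

growing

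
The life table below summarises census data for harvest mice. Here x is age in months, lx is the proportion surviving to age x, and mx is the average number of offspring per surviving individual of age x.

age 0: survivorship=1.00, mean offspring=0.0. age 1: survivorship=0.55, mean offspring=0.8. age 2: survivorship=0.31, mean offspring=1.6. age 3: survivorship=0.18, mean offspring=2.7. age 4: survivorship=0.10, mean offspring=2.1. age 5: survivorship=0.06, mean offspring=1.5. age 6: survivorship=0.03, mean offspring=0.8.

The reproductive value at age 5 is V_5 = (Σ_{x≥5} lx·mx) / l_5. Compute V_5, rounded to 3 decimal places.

1.900

lx·mx for x ≥ 5: 0.09, 0.024 → sum = 0.114
V_5 = 0.114 / l_5 = 0.114 / 0.06 = 1.9 → 1.900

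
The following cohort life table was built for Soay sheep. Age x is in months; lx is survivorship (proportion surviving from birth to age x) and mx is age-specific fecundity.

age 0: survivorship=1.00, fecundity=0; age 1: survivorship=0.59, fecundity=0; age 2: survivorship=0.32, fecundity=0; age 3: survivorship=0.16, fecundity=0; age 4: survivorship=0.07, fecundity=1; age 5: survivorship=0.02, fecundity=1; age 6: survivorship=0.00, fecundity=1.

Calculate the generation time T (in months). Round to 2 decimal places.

4.22

lx·mx: 0, 0, 0, 0, 0.07, 0.02, 0 → R0 = 0.09
x·lx·mx: 0, 0, 0, 0, 0.28, 0.1, 0 → Σ = 0.38
T = 0.38 / 0.09 = 4.222222… → 4.22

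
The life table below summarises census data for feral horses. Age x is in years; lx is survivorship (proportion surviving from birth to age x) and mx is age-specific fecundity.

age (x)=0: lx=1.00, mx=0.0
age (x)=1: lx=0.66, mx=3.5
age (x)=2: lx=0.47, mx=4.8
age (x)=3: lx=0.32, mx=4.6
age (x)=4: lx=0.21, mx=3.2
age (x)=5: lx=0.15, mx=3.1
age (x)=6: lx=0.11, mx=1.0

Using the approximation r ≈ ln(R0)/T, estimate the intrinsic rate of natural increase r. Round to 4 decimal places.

0.8555

R0 = Σ lx·mx = 0 + 2.31 + 2.256 + 1.472 + 0.672 + 0.465 + 0.11 = 7.285
Σ x·lx·mx = 16.911; T = 16.911/7.285 = 2.32135…
r ≈ ln(R0)/T = ln(7.285)/2.32135… = 0.85546… → 0.8555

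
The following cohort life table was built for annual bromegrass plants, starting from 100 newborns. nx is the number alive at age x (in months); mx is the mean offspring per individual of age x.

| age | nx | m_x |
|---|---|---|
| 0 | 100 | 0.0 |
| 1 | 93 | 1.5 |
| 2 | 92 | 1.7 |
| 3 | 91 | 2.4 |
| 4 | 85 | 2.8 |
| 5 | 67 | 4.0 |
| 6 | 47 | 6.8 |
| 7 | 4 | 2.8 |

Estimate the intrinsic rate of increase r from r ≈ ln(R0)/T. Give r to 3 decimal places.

lx = nx/n0 = nx/100: 1, 0.93, 0.92, 0.91, 0.85, 0.67, 0.47, 0.04
R0 = Σ lx·mx = 0 + 1.395 + 1.564 + 2.184 + 2.38 + 2.68 + 3.196 + 0.112 = 13.511
Σ x·lx·mx = 53.955; T = 53.955/13.511 = 3.99341…
r ≈ ln(R0)/T = ln(13.511)/3.99341… = 0.65195… → 0.652

0.652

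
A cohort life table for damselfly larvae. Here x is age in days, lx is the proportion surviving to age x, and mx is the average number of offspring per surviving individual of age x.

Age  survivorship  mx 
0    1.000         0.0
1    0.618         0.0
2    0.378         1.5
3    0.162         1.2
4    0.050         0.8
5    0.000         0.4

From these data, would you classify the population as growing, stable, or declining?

declining

R0 = Σ lx·mx = 0 + 0 + 0.567 + 0.1944 + 0.04 + 0 = 0.8014
R0 < 1, so the population is declining.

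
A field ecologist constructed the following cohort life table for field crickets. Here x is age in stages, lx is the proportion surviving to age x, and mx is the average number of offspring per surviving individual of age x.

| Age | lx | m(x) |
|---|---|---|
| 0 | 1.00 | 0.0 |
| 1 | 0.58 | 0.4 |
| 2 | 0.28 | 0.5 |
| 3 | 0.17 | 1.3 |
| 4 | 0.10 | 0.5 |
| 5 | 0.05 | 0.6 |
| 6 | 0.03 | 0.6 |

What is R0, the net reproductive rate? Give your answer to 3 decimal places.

0.691

lx·mx by age: 0, 0.232, 0.14, 0.221, 0.05, 0.03, 0.018
R0 = Σ lx·mx = 0.691 → 0.691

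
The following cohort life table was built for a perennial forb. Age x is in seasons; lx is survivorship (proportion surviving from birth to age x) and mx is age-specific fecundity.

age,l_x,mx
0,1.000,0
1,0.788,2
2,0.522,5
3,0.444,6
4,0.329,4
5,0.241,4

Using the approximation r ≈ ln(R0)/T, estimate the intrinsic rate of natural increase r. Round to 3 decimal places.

0.812

R0 = Σ lx·mx = 0 + 1.576 + 2.61 + 2.664 + 1.316 + 0.964 = 9.13
Σ x·lx·mx = 24.872; T = 24.872/9.13 = 2.72421…
r ≈ ln(R0)/T = ln(9.13)/2.72421… = 0.81182… → 0.812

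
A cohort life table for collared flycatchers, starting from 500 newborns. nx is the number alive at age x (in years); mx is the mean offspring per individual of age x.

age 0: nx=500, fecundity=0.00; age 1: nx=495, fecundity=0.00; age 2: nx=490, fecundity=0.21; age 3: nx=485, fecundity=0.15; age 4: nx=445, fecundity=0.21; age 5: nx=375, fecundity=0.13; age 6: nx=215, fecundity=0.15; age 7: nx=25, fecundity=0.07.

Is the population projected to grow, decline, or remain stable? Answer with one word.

lx = nx/n0 = nx/500: 1, 0.99, 0.98, 0.97, 0.89, 0.75, 0.43, 0.05
R0 = Σ lx·mx = 0 + 0 + 0.2058 + 0.1455 + 0.1869 + 0.0975 + 0.0645 + 0.0035 = 0.7037
R0 < 1, so the population is declining.

declining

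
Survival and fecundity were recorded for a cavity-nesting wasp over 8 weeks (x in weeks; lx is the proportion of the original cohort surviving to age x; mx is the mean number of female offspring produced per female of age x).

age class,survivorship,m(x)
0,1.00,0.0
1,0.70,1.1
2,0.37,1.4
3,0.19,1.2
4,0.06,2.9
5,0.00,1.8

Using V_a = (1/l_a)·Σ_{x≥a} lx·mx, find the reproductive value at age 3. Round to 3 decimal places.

lx·mx for x ≥ 3: 0.228, 0.174, 0 → sum = 0.402
V_3 = 0.402 / l_3 = 0.402 / 0.19 = 2.115789… → 2.116

2.116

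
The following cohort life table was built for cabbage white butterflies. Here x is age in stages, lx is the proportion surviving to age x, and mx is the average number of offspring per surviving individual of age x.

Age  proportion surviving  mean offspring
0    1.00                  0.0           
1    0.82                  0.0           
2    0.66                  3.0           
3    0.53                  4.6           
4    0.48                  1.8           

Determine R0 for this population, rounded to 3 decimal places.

lx·mx by age: 0, 0, 1.98, 2.438, 0.864
R0 = Σ lx·mx = 5.282 → 5.282

5.282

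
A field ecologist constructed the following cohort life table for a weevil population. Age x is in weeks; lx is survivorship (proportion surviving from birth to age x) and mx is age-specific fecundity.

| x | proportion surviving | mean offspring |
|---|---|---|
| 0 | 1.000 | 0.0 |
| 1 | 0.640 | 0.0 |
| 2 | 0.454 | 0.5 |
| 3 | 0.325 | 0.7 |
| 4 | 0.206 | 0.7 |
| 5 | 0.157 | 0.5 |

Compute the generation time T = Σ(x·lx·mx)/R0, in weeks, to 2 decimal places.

lx·mx: 0, 0, 0.227, 0.2275, 0.1442, 0.0785 → R0 = 0.6772
x·lx·mx: 0, 0, 0.454, 0.6825, 0.5768, 0.3925 → Σ = 2.1058
T = 2.1058 / 0.6772 = 3.109569… → 3.11

3.11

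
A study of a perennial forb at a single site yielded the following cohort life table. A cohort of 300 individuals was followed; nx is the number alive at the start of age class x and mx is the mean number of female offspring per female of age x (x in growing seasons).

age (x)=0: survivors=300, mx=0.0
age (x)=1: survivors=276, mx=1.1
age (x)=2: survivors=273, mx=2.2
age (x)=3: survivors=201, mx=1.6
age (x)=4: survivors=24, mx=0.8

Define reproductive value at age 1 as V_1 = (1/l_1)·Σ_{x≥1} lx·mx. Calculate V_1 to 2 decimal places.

4.51

lx = nx/n0 = nx/300: 1, 0.92, 0.91, 0.67, 0.08
lx·mx for x ≥ 1: 1.012, 2.002, 1.072, 0.064 → sum = 4.15
V_1 = 4.15 / l_1 = 4.15 / 0.92 = 4.51087… → 4.51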